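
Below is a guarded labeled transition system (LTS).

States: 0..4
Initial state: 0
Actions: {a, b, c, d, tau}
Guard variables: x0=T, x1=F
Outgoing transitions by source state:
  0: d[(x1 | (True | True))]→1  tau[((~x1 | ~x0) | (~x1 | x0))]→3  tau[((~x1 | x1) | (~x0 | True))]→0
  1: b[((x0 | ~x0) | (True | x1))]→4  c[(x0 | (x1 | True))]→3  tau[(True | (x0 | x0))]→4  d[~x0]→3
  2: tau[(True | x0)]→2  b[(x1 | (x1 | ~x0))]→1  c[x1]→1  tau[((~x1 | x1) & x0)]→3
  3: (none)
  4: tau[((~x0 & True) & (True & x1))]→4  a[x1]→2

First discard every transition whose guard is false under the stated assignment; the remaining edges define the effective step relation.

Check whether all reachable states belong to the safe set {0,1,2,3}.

Inv-set: {0,1,2,3}
Reachable = {0,1,3,4}
  0: ✓
  1: ✓
  3: ✓
  4: outside
witness against invariant: d·b → 4

Answer: INVARIANT VIOLATED at state 4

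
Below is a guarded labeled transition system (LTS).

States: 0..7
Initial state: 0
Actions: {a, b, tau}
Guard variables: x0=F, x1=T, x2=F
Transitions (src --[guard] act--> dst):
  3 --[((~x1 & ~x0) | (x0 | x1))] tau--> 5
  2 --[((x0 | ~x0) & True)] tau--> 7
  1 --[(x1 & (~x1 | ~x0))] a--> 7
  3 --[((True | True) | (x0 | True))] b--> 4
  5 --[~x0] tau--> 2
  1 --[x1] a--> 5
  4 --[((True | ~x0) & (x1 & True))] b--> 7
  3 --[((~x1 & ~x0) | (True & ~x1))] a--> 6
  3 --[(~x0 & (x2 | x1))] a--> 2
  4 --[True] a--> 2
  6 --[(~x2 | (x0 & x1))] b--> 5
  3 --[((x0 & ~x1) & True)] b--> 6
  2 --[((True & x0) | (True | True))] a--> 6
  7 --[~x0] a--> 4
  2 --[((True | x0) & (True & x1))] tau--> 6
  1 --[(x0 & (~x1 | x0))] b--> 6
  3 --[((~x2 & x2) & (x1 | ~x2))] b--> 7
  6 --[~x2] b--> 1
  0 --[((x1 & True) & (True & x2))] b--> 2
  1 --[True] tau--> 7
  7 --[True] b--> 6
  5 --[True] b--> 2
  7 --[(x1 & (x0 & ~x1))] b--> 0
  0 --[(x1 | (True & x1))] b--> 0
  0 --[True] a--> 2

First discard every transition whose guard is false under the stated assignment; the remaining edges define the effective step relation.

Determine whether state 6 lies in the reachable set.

Answer: REACHABLE

Analysis:
19 transition(s) survive guard evaluation.
L0 = {0}
L1 = {2}  total {0,2}
L2 = {6,7}  total {0,2,6,7}
L3 = {1,4,5}  total {0,1,2,4,5,6,7}
Reach set: {0,1,2,4,5,6,7}
Path to 6: a·tau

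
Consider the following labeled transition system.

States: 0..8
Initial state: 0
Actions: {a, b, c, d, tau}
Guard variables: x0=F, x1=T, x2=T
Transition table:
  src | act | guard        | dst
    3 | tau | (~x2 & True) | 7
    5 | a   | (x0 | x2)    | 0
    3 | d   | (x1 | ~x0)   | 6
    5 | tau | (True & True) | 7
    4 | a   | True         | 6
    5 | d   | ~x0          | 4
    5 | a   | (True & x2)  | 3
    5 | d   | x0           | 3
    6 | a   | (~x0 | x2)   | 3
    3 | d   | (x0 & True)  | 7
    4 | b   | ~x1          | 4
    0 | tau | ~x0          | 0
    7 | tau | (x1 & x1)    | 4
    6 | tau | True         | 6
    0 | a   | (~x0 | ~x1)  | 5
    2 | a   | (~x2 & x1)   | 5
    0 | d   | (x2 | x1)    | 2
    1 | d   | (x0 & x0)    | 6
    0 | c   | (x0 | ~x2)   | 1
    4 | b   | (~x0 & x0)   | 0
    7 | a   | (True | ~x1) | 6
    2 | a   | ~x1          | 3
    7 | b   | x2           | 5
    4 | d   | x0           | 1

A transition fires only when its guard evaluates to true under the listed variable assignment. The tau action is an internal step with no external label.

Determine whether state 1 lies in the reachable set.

After dropping false guards: 14 live edges.
depth 0: {0}
depth 1: {2,5}  cumulative {0,2,5}
depth 2: {3,4,7}  cumulative {0,2,3,4,5,7}
depth 3: {6}  cumulative {0,2,3,4,5,6,7}
Reachable = {0,2,3,4,5,6,7}

Answer: UNREACHABLE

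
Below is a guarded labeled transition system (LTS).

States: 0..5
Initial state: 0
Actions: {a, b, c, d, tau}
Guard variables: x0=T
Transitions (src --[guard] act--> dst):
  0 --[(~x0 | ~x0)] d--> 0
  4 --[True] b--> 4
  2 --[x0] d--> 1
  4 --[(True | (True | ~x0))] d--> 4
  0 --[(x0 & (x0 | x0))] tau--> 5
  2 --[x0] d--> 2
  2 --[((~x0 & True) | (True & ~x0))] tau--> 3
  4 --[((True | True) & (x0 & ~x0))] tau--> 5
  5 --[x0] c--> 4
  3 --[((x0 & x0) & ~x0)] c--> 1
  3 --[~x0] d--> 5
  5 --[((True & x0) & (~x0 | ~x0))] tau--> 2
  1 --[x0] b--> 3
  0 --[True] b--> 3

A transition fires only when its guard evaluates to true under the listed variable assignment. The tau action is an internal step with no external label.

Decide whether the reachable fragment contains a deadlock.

Answer: DEADLOCK at state 3

Analysis:
R = {0,3,4,5}
  0: b→3  tau→5  [2 out]
  3: ∅  [deadlock]
  4: b→4  d→4  [2 out]
  5: c→4  [1 out]
witness 3: b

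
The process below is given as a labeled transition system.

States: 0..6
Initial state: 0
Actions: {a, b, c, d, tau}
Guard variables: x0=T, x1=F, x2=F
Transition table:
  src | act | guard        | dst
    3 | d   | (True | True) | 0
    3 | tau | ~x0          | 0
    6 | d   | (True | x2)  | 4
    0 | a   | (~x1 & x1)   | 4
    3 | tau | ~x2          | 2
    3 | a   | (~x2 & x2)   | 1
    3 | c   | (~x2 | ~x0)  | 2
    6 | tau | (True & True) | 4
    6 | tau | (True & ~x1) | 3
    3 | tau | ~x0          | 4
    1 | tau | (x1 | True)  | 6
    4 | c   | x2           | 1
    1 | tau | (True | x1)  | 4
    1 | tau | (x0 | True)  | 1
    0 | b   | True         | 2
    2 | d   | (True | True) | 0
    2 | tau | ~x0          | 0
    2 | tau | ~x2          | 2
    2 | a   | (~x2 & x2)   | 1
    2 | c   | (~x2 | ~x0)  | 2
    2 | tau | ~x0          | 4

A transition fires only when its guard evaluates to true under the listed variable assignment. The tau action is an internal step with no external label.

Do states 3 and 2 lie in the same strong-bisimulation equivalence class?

Answer: BISIMILAR

Analysis:
Compute ~ classes (split until stable):
  π0 = {{0,1,2,3,4,5,6}}
  π1 = {{0},{1},{2,3},{4,5},{6}}
Fixed point at round 2; 5 class(es).
3∈{2,3}, 2∈{2,3}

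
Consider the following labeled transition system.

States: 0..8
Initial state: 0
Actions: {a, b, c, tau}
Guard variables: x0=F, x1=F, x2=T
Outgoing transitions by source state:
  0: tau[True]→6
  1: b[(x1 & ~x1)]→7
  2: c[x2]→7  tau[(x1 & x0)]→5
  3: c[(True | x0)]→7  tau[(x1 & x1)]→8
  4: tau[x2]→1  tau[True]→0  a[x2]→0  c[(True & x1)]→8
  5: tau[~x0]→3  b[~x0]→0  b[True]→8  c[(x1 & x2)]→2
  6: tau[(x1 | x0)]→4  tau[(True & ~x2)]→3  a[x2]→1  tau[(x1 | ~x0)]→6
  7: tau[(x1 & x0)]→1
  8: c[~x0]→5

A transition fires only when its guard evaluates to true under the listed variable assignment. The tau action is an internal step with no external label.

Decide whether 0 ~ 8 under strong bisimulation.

Answer: NOT BISIMILAR

Working:
Refine partition for ~:
  P[0] = {{0,1,2,3,4,5,6,7,8}}
  P[1] = {{0},{1,7},{2,3,8},{4,6},{5}}
  P[2] = {{0},{1,7},{2,3},{4},{5},{6},{8}}
Fixed point at round 3; 7 class(es).
class of 0: {0}; class of 8: {8}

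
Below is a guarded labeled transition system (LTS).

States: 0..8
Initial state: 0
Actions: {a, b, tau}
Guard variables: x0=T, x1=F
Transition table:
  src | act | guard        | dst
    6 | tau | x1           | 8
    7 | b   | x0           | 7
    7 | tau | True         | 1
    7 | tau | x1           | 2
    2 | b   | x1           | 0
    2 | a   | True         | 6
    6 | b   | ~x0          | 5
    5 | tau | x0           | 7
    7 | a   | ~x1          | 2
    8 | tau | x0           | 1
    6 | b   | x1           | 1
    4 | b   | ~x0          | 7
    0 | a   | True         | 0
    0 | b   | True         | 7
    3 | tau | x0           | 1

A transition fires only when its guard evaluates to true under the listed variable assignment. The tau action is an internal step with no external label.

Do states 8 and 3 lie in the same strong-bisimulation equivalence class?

Answer: BISIMILAR

Analysis:
Compute ~ classes (split until stable):
  P[0] = {{0,1,2,3,4,5,6,7,8}}
  P[1] = {{0},{1,4,6},{2},{3,5,8},{7}}
  P[2] = {{0},{1,4,6},{2},{3,8},{5},{7}}
Fixed point at round 3; 6 class(es).
[8]={3,8}  [3]={3,8}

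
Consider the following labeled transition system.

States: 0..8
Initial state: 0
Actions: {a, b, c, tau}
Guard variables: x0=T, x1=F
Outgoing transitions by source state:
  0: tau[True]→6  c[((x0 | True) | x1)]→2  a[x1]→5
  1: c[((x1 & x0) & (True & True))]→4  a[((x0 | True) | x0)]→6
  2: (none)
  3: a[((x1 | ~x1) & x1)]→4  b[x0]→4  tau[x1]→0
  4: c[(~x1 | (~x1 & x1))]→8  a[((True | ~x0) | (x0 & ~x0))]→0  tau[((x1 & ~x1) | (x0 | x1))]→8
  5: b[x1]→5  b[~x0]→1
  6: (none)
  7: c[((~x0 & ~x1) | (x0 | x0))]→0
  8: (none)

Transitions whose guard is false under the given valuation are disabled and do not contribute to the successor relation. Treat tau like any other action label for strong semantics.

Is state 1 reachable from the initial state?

Guard filter leaves 8 enabled edge(s).
L0 = {0}
L1 = {2,6}  now seen {0,2,6}
R = {0,2,6}

Answer: UNREACHABLE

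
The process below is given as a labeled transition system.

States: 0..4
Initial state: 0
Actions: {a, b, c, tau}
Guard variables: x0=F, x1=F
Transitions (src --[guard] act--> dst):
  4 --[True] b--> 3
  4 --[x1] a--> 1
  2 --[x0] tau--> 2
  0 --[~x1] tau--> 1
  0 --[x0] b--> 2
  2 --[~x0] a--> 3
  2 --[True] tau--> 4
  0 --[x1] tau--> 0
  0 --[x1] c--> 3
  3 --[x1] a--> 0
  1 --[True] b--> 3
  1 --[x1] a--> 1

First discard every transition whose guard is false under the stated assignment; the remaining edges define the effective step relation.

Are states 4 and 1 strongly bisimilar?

Bisimulation quotient by refinement:
  π0 = {{0,1,2,3,4}}
  π1 = {{0},{1,4},{2},{3}}
stable after 2 split(s): 4 block(s)
[4]={1,4}  [1]={1,4}

Answer: BISIMILAR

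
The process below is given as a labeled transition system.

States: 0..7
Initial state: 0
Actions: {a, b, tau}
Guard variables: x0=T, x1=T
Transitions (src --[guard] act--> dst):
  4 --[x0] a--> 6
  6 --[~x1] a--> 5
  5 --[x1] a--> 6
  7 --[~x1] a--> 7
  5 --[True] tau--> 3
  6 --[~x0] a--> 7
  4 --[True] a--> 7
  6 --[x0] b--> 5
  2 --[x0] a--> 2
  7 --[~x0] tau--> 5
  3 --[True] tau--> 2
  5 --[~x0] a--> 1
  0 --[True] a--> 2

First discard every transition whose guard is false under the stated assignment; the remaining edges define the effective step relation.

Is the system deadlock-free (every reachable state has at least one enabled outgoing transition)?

Answer: DEADLOCK-FREE

Trace:
Reach set: {0,2}
  0: a→2  [1 exit(s)]
  2: a→2  [1 exit(s)]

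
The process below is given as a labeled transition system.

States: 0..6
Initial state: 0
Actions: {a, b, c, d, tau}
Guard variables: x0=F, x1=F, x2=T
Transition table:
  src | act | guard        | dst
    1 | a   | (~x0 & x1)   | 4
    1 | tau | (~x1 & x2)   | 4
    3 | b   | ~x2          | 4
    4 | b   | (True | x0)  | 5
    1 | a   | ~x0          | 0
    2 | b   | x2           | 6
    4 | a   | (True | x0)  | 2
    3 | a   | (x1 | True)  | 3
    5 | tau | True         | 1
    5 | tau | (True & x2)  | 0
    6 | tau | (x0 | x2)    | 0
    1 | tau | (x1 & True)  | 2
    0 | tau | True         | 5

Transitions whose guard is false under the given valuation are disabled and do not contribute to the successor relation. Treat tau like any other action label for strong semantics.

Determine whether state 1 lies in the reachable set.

Answer: REACHABLE

Trace:
10 transition(s) survive guard evaluation.
depth 0: {0}
depth 1: {5}  cumulative {0,5}
depth 2: {1}  cumulative {0,1,5}
depth 3: {4}  cumulative {0,1,4,5}
depth 4: {2}  cumulative {0,1,2,4,5}
depth 5: {6}  cumulative {0,1,2,4,5,6}
Reach set: {0,1,2,4,5,6}
witness 1: tau·tau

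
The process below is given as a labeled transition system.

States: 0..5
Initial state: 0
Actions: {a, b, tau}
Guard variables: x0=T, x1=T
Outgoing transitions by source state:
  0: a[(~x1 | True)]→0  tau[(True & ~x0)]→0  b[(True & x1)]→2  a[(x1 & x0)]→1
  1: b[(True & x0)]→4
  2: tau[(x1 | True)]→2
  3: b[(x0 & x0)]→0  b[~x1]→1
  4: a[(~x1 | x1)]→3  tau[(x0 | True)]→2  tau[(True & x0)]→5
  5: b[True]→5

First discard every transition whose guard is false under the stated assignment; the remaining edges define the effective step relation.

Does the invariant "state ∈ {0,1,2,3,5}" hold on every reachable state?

Inv-set: {0,1,2,3,5}
Reachable = {0,1,2,3,4,5}
  0: ok
  1: ok
  2: ok
  3: ok
  4: ✗ unsafe
  5: ok
witness against invariant: a·b → 4

Answer: INVARIANT VIOLATED at state 4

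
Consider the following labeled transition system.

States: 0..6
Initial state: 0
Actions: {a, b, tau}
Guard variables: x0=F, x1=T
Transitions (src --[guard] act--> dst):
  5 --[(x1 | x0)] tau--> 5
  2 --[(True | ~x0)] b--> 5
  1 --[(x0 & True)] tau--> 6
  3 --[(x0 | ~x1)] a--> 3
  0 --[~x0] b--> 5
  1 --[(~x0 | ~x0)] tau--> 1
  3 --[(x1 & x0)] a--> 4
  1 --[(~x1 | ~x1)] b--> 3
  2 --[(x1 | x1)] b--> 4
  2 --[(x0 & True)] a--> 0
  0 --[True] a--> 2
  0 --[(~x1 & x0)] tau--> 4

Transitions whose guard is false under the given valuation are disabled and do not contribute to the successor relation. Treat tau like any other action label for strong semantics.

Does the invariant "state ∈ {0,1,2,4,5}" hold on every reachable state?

Answer: INVARIANT HOLDS

Analysis:
Allowed set {0,1,2,4,5}
Reachable = {0,2,4,5}
  0: ✓
  2: ✓
  4: ✓
  5: ✓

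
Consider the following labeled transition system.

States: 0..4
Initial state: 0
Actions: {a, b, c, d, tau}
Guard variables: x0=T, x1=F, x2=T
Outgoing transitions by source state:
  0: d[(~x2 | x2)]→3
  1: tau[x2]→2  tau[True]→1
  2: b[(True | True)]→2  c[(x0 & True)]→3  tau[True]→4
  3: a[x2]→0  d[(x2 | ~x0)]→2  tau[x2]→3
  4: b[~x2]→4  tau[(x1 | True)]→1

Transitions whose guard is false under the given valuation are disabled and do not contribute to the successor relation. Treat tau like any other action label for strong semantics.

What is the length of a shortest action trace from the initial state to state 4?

Breadth-first toward 4:
  Layer 0: {0}
  Layer 1: {3}
  Layer 2: {2}
  Layer 3: {4}
depth(4)=3, e.g. d·d·tau

Answer: 3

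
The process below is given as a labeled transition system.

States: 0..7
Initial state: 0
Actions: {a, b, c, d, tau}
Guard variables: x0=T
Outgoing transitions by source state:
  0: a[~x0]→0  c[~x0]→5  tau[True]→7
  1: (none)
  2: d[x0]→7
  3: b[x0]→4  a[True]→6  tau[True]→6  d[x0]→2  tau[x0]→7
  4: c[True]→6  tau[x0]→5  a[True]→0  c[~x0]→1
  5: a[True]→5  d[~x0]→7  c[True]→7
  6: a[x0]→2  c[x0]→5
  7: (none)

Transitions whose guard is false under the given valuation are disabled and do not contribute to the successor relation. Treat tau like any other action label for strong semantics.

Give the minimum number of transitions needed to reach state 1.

BFS to 1:
  Layer 0: {0}
  Layer 1: {7}
1 never appears.

Answer: UNREACHABLE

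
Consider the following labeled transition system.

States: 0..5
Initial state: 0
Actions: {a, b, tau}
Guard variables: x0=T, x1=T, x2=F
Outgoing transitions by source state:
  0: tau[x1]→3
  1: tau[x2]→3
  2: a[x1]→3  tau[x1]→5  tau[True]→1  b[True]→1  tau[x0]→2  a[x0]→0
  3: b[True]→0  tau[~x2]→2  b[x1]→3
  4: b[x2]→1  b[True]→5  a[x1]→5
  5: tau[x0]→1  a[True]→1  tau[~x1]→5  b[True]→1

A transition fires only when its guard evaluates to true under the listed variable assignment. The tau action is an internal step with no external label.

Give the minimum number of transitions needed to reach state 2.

Answer: 2

Working:
BFS to 2:
  depth 0: {0}
  depth 1: {3}
  depth 2: {2}
first hit 2 at d=2 via tau·tau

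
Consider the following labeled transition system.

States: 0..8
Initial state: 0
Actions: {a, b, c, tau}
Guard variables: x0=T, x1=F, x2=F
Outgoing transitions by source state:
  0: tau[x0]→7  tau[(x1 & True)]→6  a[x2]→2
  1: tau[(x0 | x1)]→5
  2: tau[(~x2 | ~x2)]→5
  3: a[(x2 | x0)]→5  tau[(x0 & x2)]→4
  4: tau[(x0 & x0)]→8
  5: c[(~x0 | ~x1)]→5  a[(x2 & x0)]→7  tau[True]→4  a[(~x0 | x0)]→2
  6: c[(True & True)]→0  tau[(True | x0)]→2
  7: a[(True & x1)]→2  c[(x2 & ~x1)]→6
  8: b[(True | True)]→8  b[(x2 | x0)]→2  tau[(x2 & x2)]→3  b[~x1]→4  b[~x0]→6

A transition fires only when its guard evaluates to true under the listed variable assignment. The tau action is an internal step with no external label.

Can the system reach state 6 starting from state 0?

Guard filter leaves 13 enabled edge(s).
depth 0: {0}
depth 1: {7}  total {0,7}
Reach set: {0,7}

Answer: UNREACHABLE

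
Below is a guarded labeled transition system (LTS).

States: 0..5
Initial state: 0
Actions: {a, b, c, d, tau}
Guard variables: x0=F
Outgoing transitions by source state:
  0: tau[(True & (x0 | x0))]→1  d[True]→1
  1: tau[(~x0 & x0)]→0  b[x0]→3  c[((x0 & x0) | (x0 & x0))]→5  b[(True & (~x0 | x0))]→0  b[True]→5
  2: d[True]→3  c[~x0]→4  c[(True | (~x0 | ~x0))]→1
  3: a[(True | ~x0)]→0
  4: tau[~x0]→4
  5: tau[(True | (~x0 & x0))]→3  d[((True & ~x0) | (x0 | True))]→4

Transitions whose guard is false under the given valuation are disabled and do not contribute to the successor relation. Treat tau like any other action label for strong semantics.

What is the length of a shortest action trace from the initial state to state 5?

Answer: 2

Working:
Layered search for 5:
  L0 = {0}
  L1 = {1}
  L2 = {5}
depth(5)=2, e.g. d·b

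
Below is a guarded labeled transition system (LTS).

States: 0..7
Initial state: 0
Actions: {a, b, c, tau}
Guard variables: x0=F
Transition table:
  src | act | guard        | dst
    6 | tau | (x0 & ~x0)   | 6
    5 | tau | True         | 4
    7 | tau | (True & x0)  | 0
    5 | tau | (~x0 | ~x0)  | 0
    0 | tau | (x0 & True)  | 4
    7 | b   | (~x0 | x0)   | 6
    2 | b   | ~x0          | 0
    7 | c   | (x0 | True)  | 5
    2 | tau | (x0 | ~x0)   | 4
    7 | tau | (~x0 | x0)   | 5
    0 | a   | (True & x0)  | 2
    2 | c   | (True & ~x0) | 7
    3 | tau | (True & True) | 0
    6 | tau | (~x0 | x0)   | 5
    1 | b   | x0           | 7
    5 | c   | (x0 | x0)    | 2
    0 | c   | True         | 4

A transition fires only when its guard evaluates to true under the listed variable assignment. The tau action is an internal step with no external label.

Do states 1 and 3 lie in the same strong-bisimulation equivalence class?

Refine partition for ~:
  P[0] = {{0,1,2,3,4,5,6,7}}
  P[1] = {{0},{1,4},{2,7},{3,5,6}}
  P[2] = {{0},{1,4},{2},{3},{5},{6},{7}}
Fixed point at round 3; 7 class(es).
class of 1: {1,4}; class of 3: {3}

Answer: NOT BISIMILAR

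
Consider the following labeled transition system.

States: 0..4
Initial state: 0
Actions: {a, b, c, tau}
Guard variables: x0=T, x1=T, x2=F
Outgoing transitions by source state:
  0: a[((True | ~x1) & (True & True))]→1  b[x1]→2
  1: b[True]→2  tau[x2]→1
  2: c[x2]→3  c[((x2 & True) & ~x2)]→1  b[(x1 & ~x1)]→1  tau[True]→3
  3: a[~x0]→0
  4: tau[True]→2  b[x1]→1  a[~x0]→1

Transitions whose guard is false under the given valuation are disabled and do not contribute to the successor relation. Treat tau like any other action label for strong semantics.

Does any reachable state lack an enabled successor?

Reach set: {0,1,2,3}
  0: a→1  b→2  [2 exit(s)]
  1: b→2  [1 exit(s)]
  2: tau→3  [1 exit(s)]
  3: ∅  [STUCK]
Path to 3: b·tau

Answer: DEADLOCK at state 3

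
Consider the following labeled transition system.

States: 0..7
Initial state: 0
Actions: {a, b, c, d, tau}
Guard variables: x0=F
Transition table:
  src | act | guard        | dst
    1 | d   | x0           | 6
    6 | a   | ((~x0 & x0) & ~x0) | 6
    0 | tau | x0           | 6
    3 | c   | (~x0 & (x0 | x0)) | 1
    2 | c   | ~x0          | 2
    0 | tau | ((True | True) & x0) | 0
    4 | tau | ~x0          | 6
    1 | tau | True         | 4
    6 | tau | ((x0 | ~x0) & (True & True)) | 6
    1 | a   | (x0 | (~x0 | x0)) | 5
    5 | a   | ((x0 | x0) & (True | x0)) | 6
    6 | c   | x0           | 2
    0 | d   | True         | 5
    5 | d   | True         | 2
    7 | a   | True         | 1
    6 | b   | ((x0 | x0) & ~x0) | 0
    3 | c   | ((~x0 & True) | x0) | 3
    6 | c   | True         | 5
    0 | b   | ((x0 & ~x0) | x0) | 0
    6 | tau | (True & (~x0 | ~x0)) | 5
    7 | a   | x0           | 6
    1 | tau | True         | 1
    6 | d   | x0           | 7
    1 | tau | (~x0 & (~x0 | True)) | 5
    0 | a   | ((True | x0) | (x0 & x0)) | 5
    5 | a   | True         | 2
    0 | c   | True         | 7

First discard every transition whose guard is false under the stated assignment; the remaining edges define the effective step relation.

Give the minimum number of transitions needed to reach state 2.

Answer: 2

Trace:
BFS to 2:
  Layer 0: {0}
  Layer 1: {5,7}
  Layer 2: {1,2}
2 enters at depth 2; path a·a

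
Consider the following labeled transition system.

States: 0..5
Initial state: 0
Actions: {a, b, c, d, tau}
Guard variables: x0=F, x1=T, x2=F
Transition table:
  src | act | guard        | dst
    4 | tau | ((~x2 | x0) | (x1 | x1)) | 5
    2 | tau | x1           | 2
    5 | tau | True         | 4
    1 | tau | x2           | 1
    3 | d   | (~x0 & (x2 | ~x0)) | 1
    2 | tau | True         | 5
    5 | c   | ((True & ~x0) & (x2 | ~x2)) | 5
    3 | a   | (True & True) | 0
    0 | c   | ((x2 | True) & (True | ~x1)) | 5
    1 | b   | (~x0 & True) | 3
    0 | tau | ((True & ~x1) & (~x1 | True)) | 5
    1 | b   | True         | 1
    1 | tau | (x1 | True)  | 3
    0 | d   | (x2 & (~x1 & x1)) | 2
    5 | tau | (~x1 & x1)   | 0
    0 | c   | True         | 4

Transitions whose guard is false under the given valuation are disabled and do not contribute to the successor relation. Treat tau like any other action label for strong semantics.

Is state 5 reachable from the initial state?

Answer: REACHABLE

Working:
Guard filter leaves 12 enabled edge(s).
L0 = {0}
L1 = {4,5}  total {0,4,5}
Reach set: {0,4,5}
witness 5: c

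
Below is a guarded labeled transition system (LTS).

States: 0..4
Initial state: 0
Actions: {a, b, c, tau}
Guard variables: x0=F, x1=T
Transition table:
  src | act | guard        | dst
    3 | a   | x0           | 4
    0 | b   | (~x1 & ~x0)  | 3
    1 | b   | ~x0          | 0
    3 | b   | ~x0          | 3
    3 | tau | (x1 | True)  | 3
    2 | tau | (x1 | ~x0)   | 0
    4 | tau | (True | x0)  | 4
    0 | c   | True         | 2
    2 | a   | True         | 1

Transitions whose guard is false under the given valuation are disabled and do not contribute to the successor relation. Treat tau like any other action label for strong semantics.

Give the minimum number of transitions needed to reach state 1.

Breadth-first toward 1:
  L0 = {0}
  L1 = {2}
  L2 = {1}
first hit 1 at d=2 via c·a

Answer: 2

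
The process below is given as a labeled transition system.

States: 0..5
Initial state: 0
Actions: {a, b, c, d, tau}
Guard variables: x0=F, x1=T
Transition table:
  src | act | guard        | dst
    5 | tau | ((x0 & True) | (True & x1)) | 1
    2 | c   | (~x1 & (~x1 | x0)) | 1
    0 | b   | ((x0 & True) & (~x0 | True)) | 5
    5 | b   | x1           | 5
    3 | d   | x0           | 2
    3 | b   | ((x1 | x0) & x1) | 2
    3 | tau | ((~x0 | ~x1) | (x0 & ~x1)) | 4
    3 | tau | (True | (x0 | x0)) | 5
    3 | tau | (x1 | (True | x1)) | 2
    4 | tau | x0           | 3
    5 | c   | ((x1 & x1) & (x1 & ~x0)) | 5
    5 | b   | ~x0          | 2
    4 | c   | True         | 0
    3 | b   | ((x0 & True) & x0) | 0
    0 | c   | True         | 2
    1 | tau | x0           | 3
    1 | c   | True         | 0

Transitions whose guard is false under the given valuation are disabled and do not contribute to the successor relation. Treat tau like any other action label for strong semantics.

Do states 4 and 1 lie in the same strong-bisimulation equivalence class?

Refine partition for ~:
  round 0: {{0,1,2,3,4,5}}
  round 1: {{0,1,4},{2},{3},{5}}
  round 2: {{0},{1,4},{2},{3},{5}}
stable after 3 split(s): 5 block(s)
[4]={1,4}  [1]={1,4}

Answer: BISIMILAR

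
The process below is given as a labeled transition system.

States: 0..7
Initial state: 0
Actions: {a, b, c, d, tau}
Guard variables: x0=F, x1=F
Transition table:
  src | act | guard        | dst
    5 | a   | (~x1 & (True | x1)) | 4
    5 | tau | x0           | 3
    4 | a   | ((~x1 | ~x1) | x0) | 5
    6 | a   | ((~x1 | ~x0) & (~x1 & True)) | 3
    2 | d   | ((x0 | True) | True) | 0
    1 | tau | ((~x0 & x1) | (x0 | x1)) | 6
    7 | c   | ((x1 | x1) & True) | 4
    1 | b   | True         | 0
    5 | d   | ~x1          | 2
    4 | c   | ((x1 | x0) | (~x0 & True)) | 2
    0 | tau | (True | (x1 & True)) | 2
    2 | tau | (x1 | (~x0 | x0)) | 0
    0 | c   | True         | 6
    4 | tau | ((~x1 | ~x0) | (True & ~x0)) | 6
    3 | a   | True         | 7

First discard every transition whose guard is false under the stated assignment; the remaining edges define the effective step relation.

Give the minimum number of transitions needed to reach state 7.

Answer: 3

Working:
Layered search for 7:
  L0 = {0}
  L1 = {2,6}
  L2 = {3}
  L3 = {7}
7 enters at depth 3; path c·a·a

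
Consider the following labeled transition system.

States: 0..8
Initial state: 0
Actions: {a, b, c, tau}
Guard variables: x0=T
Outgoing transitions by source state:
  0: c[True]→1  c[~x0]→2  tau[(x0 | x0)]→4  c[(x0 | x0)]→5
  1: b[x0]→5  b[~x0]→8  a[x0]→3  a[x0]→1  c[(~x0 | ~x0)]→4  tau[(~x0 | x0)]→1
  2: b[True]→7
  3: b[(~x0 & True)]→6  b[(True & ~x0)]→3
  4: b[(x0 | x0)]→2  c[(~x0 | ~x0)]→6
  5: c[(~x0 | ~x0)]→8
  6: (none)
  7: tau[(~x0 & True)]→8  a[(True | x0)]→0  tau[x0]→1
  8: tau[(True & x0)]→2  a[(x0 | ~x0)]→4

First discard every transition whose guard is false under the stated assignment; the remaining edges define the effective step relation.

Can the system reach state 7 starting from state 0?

Answer: REACHABLE

Trace:
After dropping false guards: 13 live edges.
L0 = {0}
L1 = {1,4,5}  total {0,1,4,5}
L2 = {2,3}  total {0,1,2,3,4,5}
L3 = {7}  total {0,1,2,3,4,5,7}
R = {0,1,2,3,4,5,7}
trace reaching 7: tau·b·b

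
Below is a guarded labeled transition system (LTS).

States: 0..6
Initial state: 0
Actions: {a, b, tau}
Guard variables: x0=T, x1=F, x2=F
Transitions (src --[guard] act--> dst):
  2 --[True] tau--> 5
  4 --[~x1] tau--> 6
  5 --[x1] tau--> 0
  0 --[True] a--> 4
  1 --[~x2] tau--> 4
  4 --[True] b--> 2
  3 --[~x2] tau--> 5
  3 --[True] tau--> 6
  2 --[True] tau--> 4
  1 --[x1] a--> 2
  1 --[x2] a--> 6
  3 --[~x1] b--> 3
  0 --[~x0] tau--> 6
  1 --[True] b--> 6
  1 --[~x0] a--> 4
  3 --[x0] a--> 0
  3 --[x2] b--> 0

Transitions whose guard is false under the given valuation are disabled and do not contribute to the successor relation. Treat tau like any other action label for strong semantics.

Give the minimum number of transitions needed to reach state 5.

Breadth-first toward 5:
  L0 = {0}
  L1 = {4}
  L2 = {2,6}
  L3 = {5}
5 enters at depth 3; path a·b·tau

Answer: 3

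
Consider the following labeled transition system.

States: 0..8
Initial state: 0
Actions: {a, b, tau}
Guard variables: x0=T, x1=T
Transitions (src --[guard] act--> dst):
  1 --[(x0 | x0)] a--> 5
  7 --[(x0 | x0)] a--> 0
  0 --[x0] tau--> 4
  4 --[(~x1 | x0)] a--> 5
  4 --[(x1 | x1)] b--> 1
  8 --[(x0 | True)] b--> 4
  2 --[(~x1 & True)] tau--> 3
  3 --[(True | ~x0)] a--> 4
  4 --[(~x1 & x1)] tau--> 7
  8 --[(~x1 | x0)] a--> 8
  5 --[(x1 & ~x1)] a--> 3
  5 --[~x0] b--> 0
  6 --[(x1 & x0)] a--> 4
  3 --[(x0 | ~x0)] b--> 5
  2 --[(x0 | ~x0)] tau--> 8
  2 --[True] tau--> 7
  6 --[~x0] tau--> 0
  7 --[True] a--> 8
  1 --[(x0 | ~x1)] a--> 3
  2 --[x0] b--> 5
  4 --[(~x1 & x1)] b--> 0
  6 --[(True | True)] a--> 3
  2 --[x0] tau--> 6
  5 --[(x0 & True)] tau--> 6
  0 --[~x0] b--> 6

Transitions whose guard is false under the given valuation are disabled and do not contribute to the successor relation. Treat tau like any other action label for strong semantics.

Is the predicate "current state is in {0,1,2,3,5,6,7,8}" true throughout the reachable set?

Safe = {0,1,2,3,5,6,7,8}
Reachable = {0,1,3,4,5,6}
  0: ✓
  1: ✓
  3: ✓
  4: ✗ unsafe
  5: ✓
  6: ✓
witness against invariant: tau → 4

Answer: INVARIANT VIOLATED at state 4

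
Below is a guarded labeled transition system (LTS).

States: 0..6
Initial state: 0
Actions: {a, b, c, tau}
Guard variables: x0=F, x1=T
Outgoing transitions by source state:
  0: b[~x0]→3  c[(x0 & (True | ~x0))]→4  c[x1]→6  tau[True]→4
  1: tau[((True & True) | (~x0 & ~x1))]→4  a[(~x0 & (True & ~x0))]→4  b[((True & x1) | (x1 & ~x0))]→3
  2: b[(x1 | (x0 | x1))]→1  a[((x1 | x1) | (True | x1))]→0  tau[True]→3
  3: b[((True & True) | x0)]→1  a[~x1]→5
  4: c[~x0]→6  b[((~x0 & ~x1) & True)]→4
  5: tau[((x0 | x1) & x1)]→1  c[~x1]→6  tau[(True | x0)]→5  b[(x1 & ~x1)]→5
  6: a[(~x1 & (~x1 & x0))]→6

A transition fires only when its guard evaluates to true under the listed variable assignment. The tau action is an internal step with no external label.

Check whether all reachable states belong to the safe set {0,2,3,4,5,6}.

Allowed set {0,2,3,4,5,6}
R = {0,1,3,4,6}
  0: safe
  1: VIOLATES
  3: safe
  4: safe
  6: safe
reach 1 via b·b — violates

Answer: INVARIANT VIOLATED at state 1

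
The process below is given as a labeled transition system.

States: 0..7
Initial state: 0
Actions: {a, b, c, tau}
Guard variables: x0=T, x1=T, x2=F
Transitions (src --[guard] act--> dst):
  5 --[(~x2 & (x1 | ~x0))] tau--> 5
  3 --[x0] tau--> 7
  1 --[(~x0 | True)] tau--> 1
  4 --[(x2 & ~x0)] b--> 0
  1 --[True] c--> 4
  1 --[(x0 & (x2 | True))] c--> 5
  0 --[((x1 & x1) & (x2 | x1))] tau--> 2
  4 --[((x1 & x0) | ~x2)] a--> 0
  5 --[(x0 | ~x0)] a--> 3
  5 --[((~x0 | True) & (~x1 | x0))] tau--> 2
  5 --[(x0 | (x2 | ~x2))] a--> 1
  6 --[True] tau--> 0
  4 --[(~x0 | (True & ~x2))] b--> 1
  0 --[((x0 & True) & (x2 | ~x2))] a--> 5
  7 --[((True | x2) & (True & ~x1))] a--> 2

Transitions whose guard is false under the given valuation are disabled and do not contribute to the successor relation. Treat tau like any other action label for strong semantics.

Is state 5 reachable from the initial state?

Guard filter leaves 13 enabled edge(s).
L0 = {0}
L1 = {2,5}  now seen {0,2,5}
L2 = {1,3}  now seen {0,1,2,3,5}
L3 = {4,7}  now seen {0,1,2,3,4,5,7}
Reachable = {0,1,2,3,4,5,7}
Path to 5: a

Answer: REACHABLE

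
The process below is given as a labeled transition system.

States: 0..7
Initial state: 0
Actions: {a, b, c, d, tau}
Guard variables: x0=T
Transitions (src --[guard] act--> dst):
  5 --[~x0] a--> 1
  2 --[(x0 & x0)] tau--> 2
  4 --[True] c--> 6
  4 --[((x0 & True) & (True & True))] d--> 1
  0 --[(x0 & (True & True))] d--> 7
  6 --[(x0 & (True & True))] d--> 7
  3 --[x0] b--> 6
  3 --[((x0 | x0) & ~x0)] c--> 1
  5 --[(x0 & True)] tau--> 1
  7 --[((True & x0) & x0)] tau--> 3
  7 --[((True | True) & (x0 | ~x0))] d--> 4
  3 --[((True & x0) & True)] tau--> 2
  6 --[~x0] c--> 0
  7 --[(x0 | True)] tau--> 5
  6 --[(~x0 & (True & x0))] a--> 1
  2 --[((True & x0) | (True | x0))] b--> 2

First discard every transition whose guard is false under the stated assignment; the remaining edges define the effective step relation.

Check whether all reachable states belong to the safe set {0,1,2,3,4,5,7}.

Inv-set: {0,1,2,3,4,5,7}
Reachable = {0,1,2,3,4,5,6,7}
  0: ✓
  1: ✓
  2: ✓
  3: ✓
  4: ✓
  5: ✓
  6: outside
  7: ✓
reach 6 via d·tau·b — violates

Answer: INVARIANT VIOLATED at state 6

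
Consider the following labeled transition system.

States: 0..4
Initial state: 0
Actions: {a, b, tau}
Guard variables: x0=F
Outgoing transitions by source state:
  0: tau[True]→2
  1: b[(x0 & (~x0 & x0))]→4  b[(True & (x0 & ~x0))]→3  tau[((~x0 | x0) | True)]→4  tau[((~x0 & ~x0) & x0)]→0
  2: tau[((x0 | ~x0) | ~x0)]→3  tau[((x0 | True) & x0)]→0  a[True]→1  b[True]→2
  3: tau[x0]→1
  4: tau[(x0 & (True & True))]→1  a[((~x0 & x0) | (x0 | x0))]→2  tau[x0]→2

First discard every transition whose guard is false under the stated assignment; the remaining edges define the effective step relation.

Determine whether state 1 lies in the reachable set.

Answer: REACHABLE

Analysis:
5 transition(s) survive guard evaluation.
Layer 0: {0}
Layer 1: {2}  total {0,2}
Layer 2: {1,3}  total {0,1,2,3}
Layer 3: {4}  total {0,1,2,3,4}
R = {0,1,2,3,4}
trace reaching 1: tau·a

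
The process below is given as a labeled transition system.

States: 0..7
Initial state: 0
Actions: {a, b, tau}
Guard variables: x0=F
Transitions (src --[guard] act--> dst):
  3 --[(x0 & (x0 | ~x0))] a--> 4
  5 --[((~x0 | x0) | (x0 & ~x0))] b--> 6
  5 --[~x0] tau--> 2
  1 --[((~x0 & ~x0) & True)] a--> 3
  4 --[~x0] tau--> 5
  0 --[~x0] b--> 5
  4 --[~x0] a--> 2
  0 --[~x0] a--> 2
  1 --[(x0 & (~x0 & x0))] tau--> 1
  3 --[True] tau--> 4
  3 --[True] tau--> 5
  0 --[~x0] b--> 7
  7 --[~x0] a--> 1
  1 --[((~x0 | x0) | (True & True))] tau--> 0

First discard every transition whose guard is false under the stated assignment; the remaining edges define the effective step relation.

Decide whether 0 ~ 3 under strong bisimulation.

Bisimulation quotient by refinement:
  π0 = {{0,1,2,3,4,5,6,7}}
  π1 = {{0},{1,4},{2,6},{3},{5},{7}}
  π2 = {{0},{1},{2,6},{3},{4},{5},{7}}
stable after 3 split(s): 7 block(s)
[0]={0}  [3]={3}

Answer: NOT BISIMILAR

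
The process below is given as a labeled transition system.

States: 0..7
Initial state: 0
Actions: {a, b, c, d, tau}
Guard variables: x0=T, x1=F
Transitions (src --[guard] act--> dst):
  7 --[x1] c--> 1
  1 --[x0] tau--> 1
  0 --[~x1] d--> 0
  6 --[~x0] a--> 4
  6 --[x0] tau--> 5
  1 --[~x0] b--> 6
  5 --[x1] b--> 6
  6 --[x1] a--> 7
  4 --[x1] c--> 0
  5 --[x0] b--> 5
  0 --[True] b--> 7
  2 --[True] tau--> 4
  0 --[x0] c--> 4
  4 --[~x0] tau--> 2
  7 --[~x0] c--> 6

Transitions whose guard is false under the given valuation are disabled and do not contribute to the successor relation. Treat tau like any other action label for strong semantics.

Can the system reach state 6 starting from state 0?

Answer: UNREACHABLE

Working:
Guard filter leaves 7 enabled edge(s).
Layer 0: {0}
Layer 1: {4,7}  cumulative {0,4,7}
R = {0,4,7}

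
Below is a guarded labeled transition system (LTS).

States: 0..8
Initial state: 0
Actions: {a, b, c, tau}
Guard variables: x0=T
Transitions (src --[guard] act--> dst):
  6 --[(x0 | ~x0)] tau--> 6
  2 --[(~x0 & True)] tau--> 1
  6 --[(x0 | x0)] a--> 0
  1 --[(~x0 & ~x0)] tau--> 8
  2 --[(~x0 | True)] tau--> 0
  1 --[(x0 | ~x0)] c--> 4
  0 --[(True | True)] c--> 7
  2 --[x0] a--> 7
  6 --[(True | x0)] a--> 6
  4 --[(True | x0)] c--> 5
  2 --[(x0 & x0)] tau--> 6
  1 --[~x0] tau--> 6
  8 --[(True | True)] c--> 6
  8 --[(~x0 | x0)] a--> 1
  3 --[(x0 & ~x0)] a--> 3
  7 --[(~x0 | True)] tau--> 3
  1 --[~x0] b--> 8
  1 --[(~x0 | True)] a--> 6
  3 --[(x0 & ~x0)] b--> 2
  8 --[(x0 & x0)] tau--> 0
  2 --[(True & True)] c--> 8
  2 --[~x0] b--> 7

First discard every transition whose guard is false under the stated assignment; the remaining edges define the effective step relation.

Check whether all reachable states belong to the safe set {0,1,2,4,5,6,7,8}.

Answer: INVARIANT VIOLATED at state 3

Analysis:
Allowed set {0,1,2,4,5,6,7,8}
Reachable = {0,3,7}
  0: safe
  3: outside
  7: safe
counterexample path to 3: c·tau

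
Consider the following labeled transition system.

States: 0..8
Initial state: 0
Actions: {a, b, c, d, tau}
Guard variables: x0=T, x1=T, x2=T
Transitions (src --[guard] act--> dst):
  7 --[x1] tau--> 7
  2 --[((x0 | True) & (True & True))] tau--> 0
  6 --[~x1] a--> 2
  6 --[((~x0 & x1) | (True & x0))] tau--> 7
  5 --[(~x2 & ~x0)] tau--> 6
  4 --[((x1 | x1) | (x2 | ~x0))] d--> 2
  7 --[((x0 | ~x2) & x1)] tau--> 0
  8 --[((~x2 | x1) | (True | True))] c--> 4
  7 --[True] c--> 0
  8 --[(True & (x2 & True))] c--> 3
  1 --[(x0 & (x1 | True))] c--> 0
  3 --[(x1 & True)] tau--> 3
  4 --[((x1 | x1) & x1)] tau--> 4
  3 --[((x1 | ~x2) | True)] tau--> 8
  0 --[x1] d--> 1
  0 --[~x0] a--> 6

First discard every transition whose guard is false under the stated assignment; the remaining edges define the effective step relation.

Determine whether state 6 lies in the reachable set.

Guard filter leaves 13 enabled edge(s).
Layer 0: {0}
Layer 1: {1}  cumulative {0,1}
R = {0,1}

Answer: UNREACHABLE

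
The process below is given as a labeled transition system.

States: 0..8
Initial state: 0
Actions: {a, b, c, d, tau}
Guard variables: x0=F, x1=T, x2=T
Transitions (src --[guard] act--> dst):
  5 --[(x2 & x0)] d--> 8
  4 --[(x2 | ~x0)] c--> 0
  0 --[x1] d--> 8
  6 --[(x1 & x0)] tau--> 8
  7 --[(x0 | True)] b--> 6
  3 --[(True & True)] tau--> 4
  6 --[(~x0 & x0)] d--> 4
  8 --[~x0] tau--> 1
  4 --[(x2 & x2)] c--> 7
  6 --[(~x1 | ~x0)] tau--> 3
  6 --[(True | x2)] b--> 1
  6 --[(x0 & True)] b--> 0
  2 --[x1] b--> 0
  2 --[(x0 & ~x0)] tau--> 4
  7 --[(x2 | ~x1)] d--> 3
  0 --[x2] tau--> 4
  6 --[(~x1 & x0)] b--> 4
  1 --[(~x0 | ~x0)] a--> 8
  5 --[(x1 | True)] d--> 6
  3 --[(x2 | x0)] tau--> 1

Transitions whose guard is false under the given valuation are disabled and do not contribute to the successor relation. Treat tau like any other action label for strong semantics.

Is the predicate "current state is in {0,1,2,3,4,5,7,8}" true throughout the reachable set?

Answer: INVARIANT VIOLATED at state 6

Trace:
Allowed set {0,1,2,3,4,5,7,8}
Reach set: {0,1,3,4,6,7,8}
  0: ✓
  1: ✓
  3: ✓
  4: ✓
  6: VIOLATES
  7: ✓
  8: ✓
reach 6 via tau·c·b — violates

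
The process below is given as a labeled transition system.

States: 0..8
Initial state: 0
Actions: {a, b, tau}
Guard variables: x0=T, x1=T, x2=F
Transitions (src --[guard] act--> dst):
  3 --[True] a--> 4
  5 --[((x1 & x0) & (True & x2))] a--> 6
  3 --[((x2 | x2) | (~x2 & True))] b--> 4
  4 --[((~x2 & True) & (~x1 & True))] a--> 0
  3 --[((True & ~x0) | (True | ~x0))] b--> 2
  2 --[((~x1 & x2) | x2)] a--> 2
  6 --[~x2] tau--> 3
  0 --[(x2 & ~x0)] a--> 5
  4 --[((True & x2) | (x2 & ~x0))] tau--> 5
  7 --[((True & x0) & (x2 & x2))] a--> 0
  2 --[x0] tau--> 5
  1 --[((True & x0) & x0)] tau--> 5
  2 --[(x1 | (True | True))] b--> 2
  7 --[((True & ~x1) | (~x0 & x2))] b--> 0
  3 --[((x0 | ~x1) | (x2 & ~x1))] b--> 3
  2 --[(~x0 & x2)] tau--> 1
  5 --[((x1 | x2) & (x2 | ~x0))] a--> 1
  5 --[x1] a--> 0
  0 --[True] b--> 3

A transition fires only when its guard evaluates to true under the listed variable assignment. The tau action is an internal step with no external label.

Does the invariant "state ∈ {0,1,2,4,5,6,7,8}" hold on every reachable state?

Answer: INVARIANT VIOLATED at state 3

Analysis:
Safe = {0,1,2,4,5,6,7,8}
R = {0,2,3,4,5}
  0: ✓
  2: ✓
  3: ✗ unsafe
  4: ✓
  5: ✓
witness against invariant: b → 3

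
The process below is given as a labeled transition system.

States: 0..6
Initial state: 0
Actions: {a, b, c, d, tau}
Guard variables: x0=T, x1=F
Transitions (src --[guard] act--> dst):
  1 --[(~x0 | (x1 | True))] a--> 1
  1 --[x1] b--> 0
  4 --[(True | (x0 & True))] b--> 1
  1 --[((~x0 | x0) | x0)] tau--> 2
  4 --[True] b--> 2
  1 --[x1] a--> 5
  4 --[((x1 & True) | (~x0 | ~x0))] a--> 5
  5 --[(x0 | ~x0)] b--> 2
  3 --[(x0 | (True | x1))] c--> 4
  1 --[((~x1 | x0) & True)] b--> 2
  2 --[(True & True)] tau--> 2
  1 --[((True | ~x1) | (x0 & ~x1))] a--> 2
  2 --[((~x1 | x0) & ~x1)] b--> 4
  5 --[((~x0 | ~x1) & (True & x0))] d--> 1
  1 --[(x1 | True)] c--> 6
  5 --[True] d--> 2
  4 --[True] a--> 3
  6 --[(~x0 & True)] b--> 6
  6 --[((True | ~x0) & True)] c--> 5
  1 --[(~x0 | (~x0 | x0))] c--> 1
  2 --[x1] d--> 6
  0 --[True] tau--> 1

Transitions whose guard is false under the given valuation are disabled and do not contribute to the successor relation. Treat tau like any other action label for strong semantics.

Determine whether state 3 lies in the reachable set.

Answer: REACHABLE

Trace:
Guard filter leaves 17 enabled edge(s).
depth 0: {0}
depth 1: {1}  cumulative {0,1}
depth 2: {2,6}  cumulative {0,1,2,6}
depth 3: {4,5}  cumulative {0,1,2,4,5,6}
depth 4: {3}  cumulative {0,1,2,3,4,5,6}
Reachable = {0,1,2,3,4,5,6}
Path to 3: tau·a·b·a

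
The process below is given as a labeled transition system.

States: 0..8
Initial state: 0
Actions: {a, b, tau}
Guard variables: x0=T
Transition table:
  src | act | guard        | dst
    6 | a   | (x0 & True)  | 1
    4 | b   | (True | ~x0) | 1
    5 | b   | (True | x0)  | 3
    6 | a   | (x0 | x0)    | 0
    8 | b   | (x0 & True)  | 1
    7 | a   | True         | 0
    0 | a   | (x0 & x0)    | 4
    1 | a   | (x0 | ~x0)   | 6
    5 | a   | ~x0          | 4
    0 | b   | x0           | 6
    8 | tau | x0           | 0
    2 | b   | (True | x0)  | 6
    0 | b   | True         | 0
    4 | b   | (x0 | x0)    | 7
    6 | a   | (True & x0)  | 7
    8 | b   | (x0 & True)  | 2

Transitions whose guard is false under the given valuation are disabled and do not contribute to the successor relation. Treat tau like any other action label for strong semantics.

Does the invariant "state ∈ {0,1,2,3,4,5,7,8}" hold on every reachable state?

Answer: INVARIANT VIOLATED at state 6

Working:
Inv-set: {0,1,2,3,4,5,7,8}
R = {0,1,4,6,7}
  0: ✓
  1: ✓
  4: ✓
  6: outside
  7: ✓
reach 6 via b — violates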